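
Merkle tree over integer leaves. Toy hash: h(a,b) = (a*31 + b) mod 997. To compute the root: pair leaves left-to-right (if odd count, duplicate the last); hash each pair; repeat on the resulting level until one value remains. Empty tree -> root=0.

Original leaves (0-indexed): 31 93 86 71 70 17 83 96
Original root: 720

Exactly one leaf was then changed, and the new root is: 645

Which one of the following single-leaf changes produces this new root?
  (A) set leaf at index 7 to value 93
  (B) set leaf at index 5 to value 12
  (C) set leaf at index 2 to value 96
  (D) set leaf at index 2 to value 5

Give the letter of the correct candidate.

Answer: D

Derivation:
Original leaves: [31, 93, 86, 71, 70, 17, 83, 96]
Target new root: 645
Try each candidate change and compute the resulting root:
Candidate A: set leaf[7] = 93 -> leaves = [31, 93, 86, 71, 70, 17, 83, 93]
  L0: [31, 93, 86, 71, 70, 17, 83, 93]
  L1: h(31,93)=(31*31+93)%997=57 h(86,71)=(86*31+71)%997=743 h(70,17)=(70*31+17)%997=193 h(83,93)=(83*31+93)%997=672 -> [57, 743, 193, 672]
  L2: h(57,743)=(57*31+743)%997=516 h(193,672)=(193*31+672)%997=673 -> [516, 673]
  L3: h(516,673)=(516*31+673)%997=717 -> [717]
  root = 717 != target 645
Candidate B: set leaf[5] = 12 -> leaves = [31, 93, 86, 71, 70, 12, 83, 96]
  L0: [31, 93, 86, 71, 70, 12, 83, 96]
  L1: h(31,93)=(31*31+93)%997=57 h(86,71)=(86*31+71)%997=743 h(70,12)=(70*31+12)%997=188 h(83,96)=(83*31+96)%997=675 -> [57, 743, 188, 675]
  L2: h(57,743)=(57*31+743)%997=516 h(188,675)=(188*31+675)%997=521 -> [516, 521]
  L3: h(516,521)=(516*31+521)%997=565 -> [565]
  root = 565 != target 645
Candidate C: set leaf[2] = 96 -> leaves = [31, 93, 96, 71, 70, 17, 83, 96]
  L0: [31, 93, 96, 71, 70, 17, 83, 96]
  L1: h(31,93)=(31*31+93)%997=57 h(96,71)=(96*31+71)%997=56 h(70,17)=(70*31+17)%997=193 h(83,96)=(83*31+96)%997=675 -> [57, 56, 193, 675]
  L2: h(57,56)=(57*31+56)%997=826 h(193,675)=(193*31+675)%997=676 -> [826, 676]
  L3: h(826,676)=(826*31+676)%997=360 -> [360]
  root = 360 != target 645
Candidate D: set leaf[2] = 5 -> leaves = [31, 93, 5, 71, 70, 17, 83, 96]
  L0: [31, 93, 5, 71, 70, 17, 83, 96]
  L1: h(31,93)=(31*31+93)%997=57 h(5,71)=(5*31+71)%997=226 h(70,17)=(70*31+17)%997=193 h(83,96)=(83*31+96)%997=675 -> [57, 226, 193, 675]
  L2: h(57,226)=(57*31+226)%997=996 h(193,675)=(193*31+675)%997=676 -> [996, 676]
  L3: h(996,676)=(996*31+676)%997=645 -> [645]
  root = 645 == target 645  ** MATCH **
Candidate D produces the target root.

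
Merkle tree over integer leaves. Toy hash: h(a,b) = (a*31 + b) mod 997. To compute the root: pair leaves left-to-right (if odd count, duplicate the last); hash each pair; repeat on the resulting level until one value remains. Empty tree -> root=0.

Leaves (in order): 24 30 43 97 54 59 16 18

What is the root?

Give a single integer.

Answer: 913

Derivation:
L0: [24, 30, 43, 97, 54, 59, 16, 18]
L1: h(24,30)=(24*31+30)%997=774 h(43,97)=(43*31+97)%997=433 h(54,59)=(54*31+59)%997=736 h(16,18)=(16*31+18)%997=514 -> [774, 433, 736, 514]
L2: h(774,433)=(774*31+433)%997=499 h(736,514)=(736*31+514)%997=399 -> [499, 399]
L3: h(499,399)=(499*31+399)%997=913 -> [913]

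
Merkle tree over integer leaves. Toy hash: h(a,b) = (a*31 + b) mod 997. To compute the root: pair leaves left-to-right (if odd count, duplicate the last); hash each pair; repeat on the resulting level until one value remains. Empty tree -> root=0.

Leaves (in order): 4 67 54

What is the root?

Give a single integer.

L0: [4, 67, 54]
L1: h(4,67)=(4*31+67)%997=191 h(54,54)=(54*31+54)%997=731 -> [191, 731]
L2: h(191,731)=(191*31+731)%997=670 -> [670]

Answer: 670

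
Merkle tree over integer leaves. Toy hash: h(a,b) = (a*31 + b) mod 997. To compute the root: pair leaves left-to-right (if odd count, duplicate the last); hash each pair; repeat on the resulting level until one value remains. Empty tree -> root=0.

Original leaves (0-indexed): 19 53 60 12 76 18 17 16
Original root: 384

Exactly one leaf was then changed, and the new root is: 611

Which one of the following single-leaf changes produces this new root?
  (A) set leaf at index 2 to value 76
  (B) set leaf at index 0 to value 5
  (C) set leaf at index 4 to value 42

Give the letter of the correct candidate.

Answer: C

Derivation:
Original leaves: [19, 53, 60, 12, 76, 18, 17, 16]
Target new root: 611
Try each candidate change and compute the resulting root:
Candidate A: set leaf[2] = 76 -> leaves = [19, 53, 76, 12, 76, 18, 17, 16]
  L0: [19, 53, 76, 12, 76, 18, 17, 16]
  L1: h(19,53)=(19*31+53)%997=642 h(76,12)=(76*31+12)%997=374 h(76,18)=(76*31+18)%997=380 h(17,16)=(17*31+16)%997=543 -> [642, 374, 380, 543]
  L2: h(642,374)=(642*31+374)%997=336 h(380,543)=(380*31+543)%997=359 -> [336, 359]
  L3: h(336,359)=(336*31+359)%997=805 -> [805]
  root = 805 != target 611
Candidate B: set leaf[0] = 5 -> leaves = [5, 53, 60, 12, 76, 18, 17, 16]
  L0: [5, 53, 60, 12, 76, 18, 17, 16]
  L1: h(5,53)=(5*31+53)%997=208 h(60,12)=(60*31+12)%997=875 h(76,18)=(76*31+18)%997=380 h(17,16)=(17*31+16)%997=543 -> [208, 875, 380, 543]
  L2: h(208,875)=(208*31+875)%997=344 h(380,543)=(380*31+543)%997=359 -> [344, 359]
  L3: h(344,359)=(344*31+359)%997=56 -> [56]
  root = 56 != target 611
Candidate C: set leaf[4] = 42 -> leaves = [19, 53, 60, 12, 42, 18, 17, 16]
  L0: [19, 53, 60, 12, 42, 18, 17, 16]
  L1: h(19,53)=(19*31+53)%997=642 h(60,12)=(60*31+12)%997=875 h(42,18)=(42*31+18)%997=323 h(17,16)=(17*31+16)%997=543 -> [642, 875, 323, 543]
  L2: h(642,875)=(642*31+875)%997=837 h(323,543)=(323*31+543)%997=586 -> [837, 586]
  L3: h(837,586)=(837*31+586)%997=611 -> [611]
  root = 611 == target 611  ** MATCH **
Candidate C produces the target root.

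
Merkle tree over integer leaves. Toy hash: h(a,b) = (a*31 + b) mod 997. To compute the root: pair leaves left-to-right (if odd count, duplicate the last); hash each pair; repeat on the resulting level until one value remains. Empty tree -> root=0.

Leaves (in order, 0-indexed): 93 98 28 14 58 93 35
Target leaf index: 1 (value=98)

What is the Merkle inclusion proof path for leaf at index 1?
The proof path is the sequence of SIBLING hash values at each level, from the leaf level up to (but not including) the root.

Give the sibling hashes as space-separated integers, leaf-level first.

Answer: 93 882 918

Derivation:
L0 (leaves): [93, 98, 28, 14, 58, 93, 35], target index=1
L1: h(93,98)=(93*31+98)%997=987 [pair 0] h(28,14)=(28*31+14)%997=882 [pair 1] h(58,93)=(58*31+93)%997=894 [pair 2] h(35,35)=(35*31+35)%997=123 [pair 3] -> [987, 882, 894, 123]
  Sibling for proof at L0: 93
L2: h(987,882)=(987*31+882)%997=572 [pair 0] h(894,123)=(894*31+123)%997=918 [pair 1] -> [572, 918]
  Sibling for proof at L1: 882
L3: h(572,918)=(572*31+918)%997=704 [pair 0] -> [704]
  Sibling for proof at L2: 918
Root: 704
Proof path (sibling hashes from leaf to root): [93, 882, 918]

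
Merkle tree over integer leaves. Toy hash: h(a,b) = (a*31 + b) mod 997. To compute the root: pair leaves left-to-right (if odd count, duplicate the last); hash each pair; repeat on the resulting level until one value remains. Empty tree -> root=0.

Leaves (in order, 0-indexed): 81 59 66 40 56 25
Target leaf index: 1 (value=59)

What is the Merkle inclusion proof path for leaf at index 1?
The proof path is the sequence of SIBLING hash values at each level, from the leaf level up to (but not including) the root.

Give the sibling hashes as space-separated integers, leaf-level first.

Answer: 81 92 520

Derivation:
L0 (leaves): [81, 59, 66, 40, 56, 25], target index=1
L1: h(81,59)=(81*31+59)%997=576 [pair 0] h(66,40)=(66*31+40)%997=92 [pair 1] h(56,25)=(56*31+25)%997=764 [pair 2] -> [576, 92, 764]
  Sibling for proof at L0: 81
L2: h(576,92)=(576*31+92)%997=2 [pair 0] h(764,764)=(764*31+764)%997=520 [pair 1] -> [2, 520]
  Sibling for proof at L1: 92
L3: h(2,520)=(2*31+520)%997=582 [pair 0] -> [582]
  Sibling for proof at L2: 520
Root: 582
Proof path (sibling hashes from leaf to root): [81, 92, 520]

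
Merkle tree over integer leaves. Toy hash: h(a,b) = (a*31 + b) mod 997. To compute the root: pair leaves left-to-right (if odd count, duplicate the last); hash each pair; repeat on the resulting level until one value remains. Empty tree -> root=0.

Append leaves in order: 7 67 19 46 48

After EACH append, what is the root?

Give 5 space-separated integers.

After append 7 (leaves=[7]):
  L0: [7]
  root=7
After append 67 (leaves=[7, 67]):
  L0: [7, 67]
  L1: h(7,67)=(7*31+67)%997=284 -> [284]
  root=284
After append 19 (leaves=[7, 67, 19]):
  L0: [7, 67, 19]
  L1: h(7,67)=(7*31+67)%997=284 h(19,19)=(19*31+19)%997=608 -> [284, 608]
  L2: h(284,608)=(284*31+608)%997=439 -> [439]
  root=439
After append 46 (leaves=[7, 67, 19, 46]):
  L0: [7, 67, 19, 46]
  L1: h(7,67)=(7*31+67)%997=284 h(19,46)=(19*31+46)%997=635 -> [284, 635]
  L2: h(284,635)=(284*31+635)%997=466 -> [466]
  root=466
After append 48 (leaves=[7, 67, 19, 46, 48]):
  L0: [7, 67, 19, 46, 48]
  L1: h(7,67)=(7*31+67)%997=284 h(19,46)=(19*31+46)%997=635 h(48,48)=(48*31+48)%997=539 -> [284, 635, 539]
  L2: h(284,635)=(284*31+635)%997=466 h(539,539)=(539*31+539)%997=299 -> [466, 299]
  L3: h(466,299)=(466*31+299)%997=787 -> [787]
  root=787

Answer: 7 284 439 466 787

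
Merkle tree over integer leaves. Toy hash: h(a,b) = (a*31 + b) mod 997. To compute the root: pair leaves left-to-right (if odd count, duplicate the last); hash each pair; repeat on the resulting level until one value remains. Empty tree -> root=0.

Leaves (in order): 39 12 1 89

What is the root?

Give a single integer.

L0: [39, 12, 1, 89]
L1: h(39,12)=(39*31+12)%997=224 h(1,89)=(1*31+89)%997=120 -> [224, 120]
L2: h(224,120)=(224*31+120)%997=85 -> [85]

Answer: 85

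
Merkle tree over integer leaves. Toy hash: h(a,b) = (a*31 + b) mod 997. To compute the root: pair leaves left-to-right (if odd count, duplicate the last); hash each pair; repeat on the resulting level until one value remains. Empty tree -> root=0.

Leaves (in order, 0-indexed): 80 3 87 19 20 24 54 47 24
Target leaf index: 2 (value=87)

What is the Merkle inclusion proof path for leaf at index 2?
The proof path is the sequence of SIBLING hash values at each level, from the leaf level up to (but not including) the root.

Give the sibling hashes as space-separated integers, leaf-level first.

L0 (leaves): [80, 3, 87, 19, 20, 24, 54, 47, 24], target index=2
L1: h(80,3)=(80*31+3)%997=489 [pair 0] h(87,19)=(87*31+19)%997=722 [pair 1] h(20,24)=(20*31+24)%997=644 [pair 2] h(54,47)=(54*31+47)%997=724 [pair 3] h(24,24)=(24*31+24)%997=768 [pair 4] -> [489, 722, 644, 724, 768]
  Sibling for proof at L0: 19
L2: h(489,722)=(489*31+722)%997=926 [pair 0] h(644,724)=(644*31+724)%997=748 [pair 1] h(768,768)=(768*31+768)%997=648 [pair 2] -> [926, 748, 648]
  Sibling for proof at L1: 489
L3: h(926,748)=(926*31+748)%997=541 [pair 0] h(648,648)=(648*31+648)%997=796 [pair 1] -> [541, 796]
  Sibling for proof at L2: 748
L4: h(541,796)=(541*31+796)%997=618 [pair 0] -> [618]
  Sibling for proof at L3: 796
Root: 618
Proof path (sibling hashes from leaf to root): [19, 489, 748, 796]

Answer: 19 489 748 796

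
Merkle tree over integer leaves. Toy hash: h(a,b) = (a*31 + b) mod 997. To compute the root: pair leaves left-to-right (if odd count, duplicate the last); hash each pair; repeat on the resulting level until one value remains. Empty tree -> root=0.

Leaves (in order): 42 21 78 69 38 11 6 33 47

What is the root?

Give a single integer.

Answer: 892

Derivation:
L0: [42, 21, 78, 69, 38, 11, 6, 33, 47]
L1: h(42,21)=(42*31+21)%997=326 h(78,69)=(78*31+69)%997=493 h(38,11)=(38*31+11)%997=192 h(6,33)=(6*31+33)%997=219 h(47,47)=(47*31+47)%997=507 -> [326, 493, 192, 219, 507]
L2: h(326,493)=(326*31+493)%997=629 h(192,219)=(192*31+219)%997=189 h(507,507)=(507*31+507)%997=272 -> [629, 189, 272]
L3: h(629,189)=(629*31+189)%997=745 h(272,272)=(272*31+272)%997=728 -> [745, 728]
L4: h(745,728)=(745*31+728)%997=892 -> [892]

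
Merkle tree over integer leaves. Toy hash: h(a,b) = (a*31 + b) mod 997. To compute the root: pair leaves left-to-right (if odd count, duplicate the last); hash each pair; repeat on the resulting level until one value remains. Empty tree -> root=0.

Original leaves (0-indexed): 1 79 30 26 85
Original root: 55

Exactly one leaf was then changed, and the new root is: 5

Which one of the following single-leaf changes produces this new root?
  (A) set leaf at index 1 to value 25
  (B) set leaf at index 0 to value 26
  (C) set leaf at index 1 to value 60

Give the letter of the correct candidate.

Original leaves: [1, 79, 30, 26, 85]
Target new root: 5
Try each candidate change and compute the resulting root:
Candidate A: set leaf[1] = 25 -> leaves = [1, 25, 30, 26, 85]
  L0: [1, 25, 30, 26, 85]
  L1: h(1,25)=(1*31+25)%997=56 h(30,26)=(30*31+26)%997=956 h(85,85)=(85*31+85)%997=726 -> [56, 956, 726]
  L2: h(56,956)=(56*31+956)%997=698 h(726,726)=(726*31+726)%997=301 -> [698, 301]
  L3: h(698,301)=(698*31+301)%997=5 -> [5]
  root = 5 == target 5  ** MATCH **
Candidate B: set leaf[0] = 26 -> leaves = [26, 79, 30, 26, 85]
  L0: [26, 79, 30, 26, 85]
  L1: h(26,79)=(26*31+79)%997=885 h(30,26)=(30*31+26)%997=956 h(85,85)=(85*31+85)%997=726 -> [885, 956, 726]
  L2: h(885,956)=(885*31+956)%997=475 h(726,726)=(726*31+726)%997=301 -> [475, 301]
  L3: h(475,301)=(475*31+301)%997=71 -> [71]
  root = 71 != target 5
Candidate C: set leaf[1] = 60 -> leaves = [1, 60, 30, 26, 85]
  L0: [1, 60, 30, 26, 85]
  L1: h(1,60)=(1*31+60)%997=91 h(30,26)=(30*31+26)%997=956 h(85,85)=(85*31+85)%997=726 -> [91, 956, 726]
  L2: h(91,956)=(91*31+956)%997=786 h(726,726)=(726*31+726)%997=301 -> [786, 301]
  L3: h(786,301)=(786*31+301)%997=739 -> [739]
  root = 739 != target 5
Candidate A produces the target root.

Answer: A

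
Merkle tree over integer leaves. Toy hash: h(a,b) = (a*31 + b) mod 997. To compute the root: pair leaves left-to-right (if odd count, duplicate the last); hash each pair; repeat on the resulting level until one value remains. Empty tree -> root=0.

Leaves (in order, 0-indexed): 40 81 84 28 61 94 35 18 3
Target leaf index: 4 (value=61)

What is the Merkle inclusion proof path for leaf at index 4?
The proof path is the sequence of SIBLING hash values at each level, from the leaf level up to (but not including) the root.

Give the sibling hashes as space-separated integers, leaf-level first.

Answer: 94 106 712 598

Derivation:
L0 (leaves): [40, 81, 84, 28, 61, 94, 35, 18, 3], target index=4
L1: h(40,81)=(40*31+81)%997=324 [pair 0] h(84,28)=(84*31+28)%997=638 [pair 1] h(61,94)=(61*31+94)%997=988 [pair 2] h(35,18)=(35*31+18)%997=106 [pair 3] h(3,3)=(3*31+3)%997=96 [pair 4] -> [324, 638, 988, 106, 96]
  Sibling for proof at L0: 94
L2: h(324,638)=(324*31+638)%997=712 [pair 0] h(988,106)=(988*31+106)%997=824 [pair 1] h(96,96)=(96*31+96)%997=81 [pair 2] -> [712, 824, 81]
  Sibling for proof at L1: 106
L3: h(712,824)=(712*31+824)%997=962 [pair 0] h(81,81)=(81*31+81)%997=598 [pair 1] -> [962, 598]
  Sibling for proof at L2: 712
L4: h(962,598)=(962*31+598)%997=510 [pair 0] -> [510]
  Sibling for proof at L3: 598
Root: 510
Proof path (sibling hashes from leaf to root): [94, 106, 712, 598]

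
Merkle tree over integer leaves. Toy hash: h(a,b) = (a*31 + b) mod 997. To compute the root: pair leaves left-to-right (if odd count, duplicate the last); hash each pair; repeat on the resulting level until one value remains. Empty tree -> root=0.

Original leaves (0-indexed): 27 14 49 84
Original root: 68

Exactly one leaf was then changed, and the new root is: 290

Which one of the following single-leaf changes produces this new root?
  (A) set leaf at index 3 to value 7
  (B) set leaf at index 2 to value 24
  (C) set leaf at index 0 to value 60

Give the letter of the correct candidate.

Original leaves: [27, 14, 49, 84]
Target new root: 290
Try each candidate change and compute the resulting root:
Candidate A: set leaf[3] = 7 -> leaves = [27, 14, 49, 7]
  L0: [27, 14, 49, 7]
  L1: h(27,14)=(27*31+14)%997=851 h(49,7)=(49*31+7)%997=529 -> [851, 529]
  L2: h(851,529)=(851*31+529)%997=988 -> [988]
  root = 988 != target 290
Candidate B: set leaf[2] = 24 -> leaves = [27, 14, 24, 84]
  L0: [27, 14, 24, 84]
  L1: h(27,14)=(27*31+14)%997=851 h(24,84)=(24*31+84)%997=828 -> [851, 828]
  L2: h(851,828)=(851*31+828)%997=290 -> [290]
  root = 290 == target 290  ** MATCH **
Candidate C: set leaf[0] = 60 -> leaves = [60, 14, 49, 84]
  L0: [60, 14, 49, 84]
  L1: h(60,14)=(60*31+14)%997=877 h(49,84)=(49*31+84)%997=606 -> [877, 606]
  L2: h(877,606)=(877*31+606)%997=874 -> [874]
  root = 874 != target 290
Candidate B produces the target root.

Answer: B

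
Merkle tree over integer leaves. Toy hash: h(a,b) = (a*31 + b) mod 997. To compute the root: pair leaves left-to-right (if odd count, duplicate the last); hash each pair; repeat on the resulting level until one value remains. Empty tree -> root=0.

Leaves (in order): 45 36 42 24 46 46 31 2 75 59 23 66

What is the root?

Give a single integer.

Answer: 157

Derivation:
L0: [45, 36, 42, 24, 46, 46, 31, 2, 75, 59, 23, 66]
L1: h(45,36)=(45*31+36)%997=434 h(42,24)=(42*31+24)%997=329 h(46,46)=(46*31+46)%997=475 h(31,2)=(31*31+2)%997=963 h(75,59)=(75*31+59)%997=390 h(23,66)=(23*31+66)%997=779 -> [434, 329, 475, 963, 390, 779]
L2: h(434,329)=(434*31+329)%997=822 h(475,963)=(475*31+963)%997=733 h(390,779)=(390*31+779)%997=905 -> [822, 733, 905]
L3: h(822,733)=(822*31+733)%997=293 h(905,905)=(905*31+905)%997=47 -> [293, 47]
L4: h(293,47)=(293*31+47)%997=157 -> [157]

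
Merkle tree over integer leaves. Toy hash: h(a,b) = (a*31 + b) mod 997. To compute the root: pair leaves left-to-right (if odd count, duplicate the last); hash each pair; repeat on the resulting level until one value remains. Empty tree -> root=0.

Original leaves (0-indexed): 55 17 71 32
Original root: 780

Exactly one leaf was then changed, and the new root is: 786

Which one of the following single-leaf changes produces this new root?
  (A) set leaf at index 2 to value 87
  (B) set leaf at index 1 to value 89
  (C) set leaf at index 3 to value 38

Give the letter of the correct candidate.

Original leaves: [55, 17, 71, 32]
Target new root: 786
Try each candidate change and compute the resulting root:
Candidate A: set leaf[2] = 87 -> leaves = [55, 17, 87, 32]
  L0: [55, 17, 87, 32]
  L1: h(55,17)=(55*31+17)%997=725 h(87,32)=(87*31+32)%997=735 -> [725, 735]
  L2: h(725,735)=(725*31+735)%997=279 -> [279]
  root = 279 != target 786
Candidate B: set leaf[1] = 89 -> leaves = [55, 89, 71, 32]
  L0: [55, 89, 71, 32]
  L1: h(55,89)=(55*31+89)%997=797 h(71,32)=(71*31+32)%997=239 -> [797, 239]
  L2: h(797,239)=(797*31+239)%997=21 -> [21]
  root = 21 != target 786
Candidate C: set leaf[3] = 38 -> leaves = [55, 17, 71, 38]
  L0: [55, 17, 71, 38]
  L1: h(55,17)=(55*31+17)%997=725 h(71,38)=(71*31+38)%997=245 -> [725, 245]
  L2: h(725,245)=(725*31+245)%997=786 -> [786]
  root = 786 == target 786  ** MATCH **
Candidate C produces the target root.

Answer: C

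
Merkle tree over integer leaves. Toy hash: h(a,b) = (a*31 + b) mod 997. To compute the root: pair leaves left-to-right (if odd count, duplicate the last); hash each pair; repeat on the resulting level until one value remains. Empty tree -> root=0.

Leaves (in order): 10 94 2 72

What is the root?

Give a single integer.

Answer: 694

Derivation:
L0: [10, 94, 2, 72]
L1: h(10,94)=(10*31+94)%997=404 h(2,72)=(2*31+72)%997=134 -> [404, 134]
L2: h(404,134)=(404*31+134)%997=694 -> [694]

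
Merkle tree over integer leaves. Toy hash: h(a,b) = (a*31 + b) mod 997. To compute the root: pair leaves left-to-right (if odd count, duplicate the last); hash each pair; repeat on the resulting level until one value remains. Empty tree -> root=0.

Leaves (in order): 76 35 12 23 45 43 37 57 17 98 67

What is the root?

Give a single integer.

Answer: 543

Derivation:
L0: [76, 35, 12, 23, 45, 43, 37, 57, 17, 98, 67]
L1: h(76,35)=(76*31+35)%997=397 h(12,23)=(12*31+23)%997=395 h(45,43)=(45*31+43)%997=441 h(37,57)=(37*31+57)%997=207 h(17,98)=(17*31+98)%997=625 h(67,67)=(67*31+67)%997=150 -> [397, 395, 441, 207, 625, 150]
L2: h(397,395)=(397*31+395)%997=738 h(441,207)=(441*31+207)%997=917 h(625,150)=(625*31+150)%997=582 -> [738, 917, 582]
L3: h(738,917)=(738*31+917)%997=864 h(582,582)=(582*31+582)%997=678 -> [864, 678]
L4: h(864,678)=(864*31+678)%997=543 -> [543]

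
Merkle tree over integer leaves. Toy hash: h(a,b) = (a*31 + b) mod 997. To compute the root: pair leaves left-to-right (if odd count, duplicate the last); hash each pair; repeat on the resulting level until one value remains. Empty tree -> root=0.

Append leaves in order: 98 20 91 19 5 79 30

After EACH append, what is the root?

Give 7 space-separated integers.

Answer: 98 67 4 929 21 395 124

Derivation:
After append 98 (leaves=[98]):
  L0: [98]
  root=98
After append 20 (leaves=[98, 20]):
  L0: [98, 20]
  L1: h(98,20)=(98*31+20)%997=67 -> [67]
  root=67
After append 91 (leaves=[98, 20, 91]):
  L0: [98, 20, 91]
  L1: h(98,20)=(98*31+20)%997=67 h(91,91)=(91*31+91)%997=918 -> [67, 918]
  L2: h(67,918)=(67*31+918)%997=4 -> [4]
  root=4
After append 19 (leaves=[98, 20, 91, 19]):
  L0: [98, 20, 91, 19]
  L1: h(98,20)=(98*31+20)%997=67 h(91,19)=(91*31+19)%997=846 -> [67, 846]
  L2: h(67,846)=(67*31+846)%997=929 -> [929]
  root=929
After append 5 (leaves=[98, 20, 91, 19, 5]):
  L0: [98, 20, 91, 19, 5]
  L1: h(98,20)=(98*31+20)%997=67 h(91,19)=(91*31+19)%997=846 h(5,5)=(5*31+5)%997=160 -> [67, 846, 160]
  L2: h(67,846)=(67*31+846)%997=929 h(160,160)=(160*31+160)%997=135 -> [929, 135]
  L3: h(929,135)=(929*31+135)%997=21 -> [21]
  root=21
After append 79 (leaves=[98, 20, 91, 19, 5, 79]):
  L0: [98, 20, 91, 19, 5, 79]
  L1: h(98,20)=(98*31+20)%997=67 h(91,19)=(91*31+19)%997=846 h(5,79)=(5*31+79)%997=234 -> [67, 846, 234]
  L2: h(67,846)=(67*31+846)%997=929 h(234,234)=(234*31+234)%997=509 -> [929, 509]
  L3: h(929,509)=(929*31+509)%997=395 -> [395]
  root=395
After append 30 (leaves=[98, 20, 91, 19, 5, 79, 30]):
  L0: [98, 20, 91, 19, 5, 79, 30]
  L1: h(98,20)=(98*31+20)%997=67 h(91,19)=(91*31+19)%997=846 h(5,79)=(5*31+79)%997=234 h(30,30)=(30*31+30)%997=960 -> [67, 846, 234, 960]
  L2: h(67,846)=(67*31+846)%997=929 h(234,960)=(234*31+960)%997=238 -> [929, 238]
  L3: h(929,238)=(929*31+238)%997=124 -> [124]
  root=124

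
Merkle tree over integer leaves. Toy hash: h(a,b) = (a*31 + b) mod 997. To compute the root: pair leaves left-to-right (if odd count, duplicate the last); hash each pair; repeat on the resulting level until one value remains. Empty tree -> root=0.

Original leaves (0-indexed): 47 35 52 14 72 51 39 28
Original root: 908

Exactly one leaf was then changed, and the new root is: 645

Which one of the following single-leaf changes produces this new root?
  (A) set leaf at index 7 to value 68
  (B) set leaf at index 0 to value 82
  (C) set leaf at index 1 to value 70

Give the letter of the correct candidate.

Original leaves: [47, 35, 52, 14, 72, 51, 39, 28]
Target new root: 645
Try each candidate change and compute the resulting root:
Candidate A: set leaf[7] = 68 -> leaves = [47, 35, 52, 14, 72, 51, 39, 68]
  L0: [47, 35, 52, 14, 72, 51, 39, 68]
  L1: h(47,35)=(47*31+35)%997=495 h(52,14)=(52*31+14)%997=629 h(72,51)=(72*31+51)%997=289 h(39,68)=(39*31+68)%997=280 -> [495, 629, 289, 280]
  L2: h(495,629)=(495*31+629)%997=22 h(289,280)=(289*31+280)%997=266 -> [22, 266]
  L3: h(22,266)=(22*31+266)%997=948 -> [948]
  root = 948 != target 645
Candidate B: set leaf[0] = 82 -> leaves = [82, 35, 52, 14, 72, 51, 39, 28]
  L0: [82, 35, 52, 14, 72, 51, 39, 28]
  L1: h(82,35)=(82*31+35)%997=583 h(52,14)=(52*31+14)%997=629 h(72,51)=(72*31+51)%997=289 h(39,28)=(39*31+28)%997=240 -> [583, 629, 289, 240]
  L2: h(583,629)=(583*31+629)%997=756 h(289,240)=(289*31+240)%997=226 -> [756, 226]
  L3: h(756,226)=(756*31+226)%997=731 -> [731]
  root = 731 != target 645
Candidate C: set leaf[1] = 70 -> leaves = [47, 70, 52, 14, 72, 51, 39, 28]
  L0: [47, 70, 52, 14, 72, 51, 39, 28]
  L1: h(47,70)=(47*31+70)%997=530 h(52,14)=(52*31+14)%997=629 h(72,51)=(72*31+51)%997=289 h(39,28)=(39*31+28)%997=240 -> [530, 629, 289, 240]
  L2: h(530,629)=(530*31+629)%997=110 h(289,240)=(289*31+240)%997=226 -> [110, 226]
  L3: h(110,226)=(110*31+226)%997=645 -> [645]
  root = 645 == target 645  ** MATCH **
Candidate C produces the target root.

Answer: C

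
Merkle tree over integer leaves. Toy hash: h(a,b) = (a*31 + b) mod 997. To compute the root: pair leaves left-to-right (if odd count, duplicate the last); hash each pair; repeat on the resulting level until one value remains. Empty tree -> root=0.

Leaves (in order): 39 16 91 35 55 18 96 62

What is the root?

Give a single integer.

L0: [39, 16, 91, 35, 55, 18, 96, 62]
L1: h(39,16)=(39*31+16)%997=228 h(91,35)=(91*31+35)%997=862 h(55,18)=(55*31+18)%997=726 h(96,62)=(96*31+62)%997=47 -> [228, 862, 726, 47]
L2: h(228,862)=(228*31+862)%997=951 h(726,47)=(726*31+47)%997=619 -> [951, 619]
L3: h(951,619)=(951*31+619)%997=190 -> [190]

Answer: 190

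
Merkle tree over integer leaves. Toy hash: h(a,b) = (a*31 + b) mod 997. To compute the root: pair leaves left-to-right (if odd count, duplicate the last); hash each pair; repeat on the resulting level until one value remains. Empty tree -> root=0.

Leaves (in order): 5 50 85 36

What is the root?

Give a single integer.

Answer: 53

Derivation:
L0: [5, 50, 85, 36]
L1: h(5,50)=(5*31+50)%997=205 h(85,36)=(85*31+36)%997=677 -> [205, 677]
L2: h(205,677)=(205*31+677)%997=53 -> [53]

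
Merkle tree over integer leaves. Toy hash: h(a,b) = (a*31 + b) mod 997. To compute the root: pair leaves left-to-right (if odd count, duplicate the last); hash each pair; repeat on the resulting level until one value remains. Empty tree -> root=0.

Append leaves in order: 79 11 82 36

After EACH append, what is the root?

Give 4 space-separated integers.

Answer: 79 466 121 75

Derivation:
After append 79 (leaves=[79]):
  L0: [79]
  root=79
After append 11 (leaves=[79, 11]):
  L0: [79, 11]
  L1: h(79,11)=(79*31+11)%997=466 -> [466]
  root=466
After append 82 (leaves=[79, 11, 82]):
  L0: [79, 11, 82]
  L1: h(79,11)=(79*31+11)%997=466 h(82,82)=(82*31+82)%997=630 -> [466, 630]
  L2: h(466,630)=(466*31+630)%997=121 -> [121]
  root=121
After append 36 (leaves=[79, 11, 82, 36]):
  L0: [79, 11, 82, 36]
  L1: h(79,11)=(79*31+11)%997=466 h(82,36)=(82*31+36)%997=584 -> [466, 584]
  L2: h(466,584)=(466*31+584)%997=75 -> [75]
  root=75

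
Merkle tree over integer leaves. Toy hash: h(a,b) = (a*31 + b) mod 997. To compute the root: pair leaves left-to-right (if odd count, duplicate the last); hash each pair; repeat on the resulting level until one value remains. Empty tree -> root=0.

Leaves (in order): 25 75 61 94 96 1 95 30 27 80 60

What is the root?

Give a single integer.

L0: [25, 75, 61, 94, 96, 1, 95, 30, 27, 80, 60]
L1: h(25,75)=(25*31+75)%997=850 h(61,94)=(61*31+94)%997=988 h(96,1)=(96*31+1)%997=983 h(95,30)=(95*31+30)%997=981 h(27,80)=(27*31+80)%997=917 h(60,60)=(60*31+60)%997=923 -> [850, 988, 983, 981, 917, 923]
L2: h(850,988)=(850*31+988)%997=419 h(983,981)=(983*31+981)%997=547 h(917,923)=(917*31+923)%997=437 -> [419, 547, 437]
L3: h(419,547)=(419*31+547)%997=575 h(437,437)=(437*31+437)%997=26 -> [575, 26]
L4: h(575,26)=(575*31+26)%997=902 -> [902]

Answer: 902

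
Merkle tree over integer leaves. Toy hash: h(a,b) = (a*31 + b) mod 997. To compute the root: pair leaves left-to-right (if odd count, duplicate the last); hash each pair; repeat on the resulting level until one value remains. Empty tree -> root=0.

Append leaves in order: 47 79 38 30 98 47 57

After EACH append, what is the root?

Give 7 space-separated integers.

After append 47 (leaves=[47]):
  L0: [47]
  root=47
After append 79 (leaves=[47, 79]):
  L0: [47, 79]
  L1: h(47,79)=(47*31+79)%997=539 -> [539]
  root=539
After append 38 (leaves=[47, 79, 38]):
  L0: [47, 79, 38]
  L1: h(47,79)=(47*31+79)%997=539 h(38,38)=(38*31+38)%997=219 -> [539, 219]
  L2: h(539,219)=(539*31+219)%997=976 -> [976]
  root=976
After append 30 (leaves=[47, 79, 38, 30]):
  L0: [47, 79, 38, 30]
  L1: h(47,79)=(47*31+79)%997=539 h(38,30)=(38*31+30)%997=211 -> [539, 211]
  L2: h(539,211)=(539*31+211)%997=968 -> [968]
  root=968
After append 98 (leaves=[47, 79, 38, 30, 98]):
  L0: [47, 79, 38, 30, 98]
  L1: h(47,79)=(47*31+79)%997=539 h(38,30)=(38*31+30)%997=211 h(98,98)=(98*31+98)%997=145 -> [539, 211, 145]
  L2: h(539,211)=(539*31+211)%997=968 h(145,145)=(145*31+145)%997=652 -> [968, 652]
  L3: h(968,652)=(968*31+652)%997=750 -> [750]
  root=750
After append 47 (leaves=[47, 79, 38, 30, 98, 47]):
  L0: [47, 79, 38, 30, 98, 47]
  L1: h(47,79)=(47*31+79)%997=539 h(38,30)=(38*31+30)%997=211 h(98,47)=(98*31+47)%997=94 -> [539, 211, 94]
  L2: h(539,211)=(539*31+211)%997=968 h(94,94)=(94*31+94)%997=17 -> [968, 17]
  L3: h(968,17)=(968*31+17)%997=115 -> [115]
  root=115
After append 57 (leaves=[47, 79, 38, 30, 98, 47, 57]):
  L0: [47, 79, 38, 30, 98, 47, 57]
  L1: h(47,79)=(47*31+79)%997=539 h(38,30)=(38*31+30)%997=211 h(98,47)=(98*31+47)%997=94 h(57,57)=(57*31+57)%997=827 -> [539, 211, 94, 827]
  L2: h(539,211)=(539*31+211)%997=968 h(94,827)=(94*31+827)%997=750 -> [968, 750]
  L3: h(968,750)=(968*31+750)%997=848 -> [848]
  root=848

Answer: 47 539 976 968 750 115 848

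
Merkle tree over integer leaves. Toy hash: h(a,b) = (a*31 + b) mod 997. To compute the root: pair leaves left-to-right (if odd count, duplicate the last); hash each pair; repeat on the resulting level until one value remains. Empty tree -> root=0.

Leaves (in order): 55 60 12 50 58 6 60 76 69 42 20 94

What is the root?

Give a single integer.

L0: [55, 60, 12, 50, 58, 6, 60, 76, 69, 42, 20, 94]
L1: h(55,60)=(55*31+60)%997=768 h(12,50)=(12*31+50)%997=422 h(58,6)=(58*31+6)%997=807 h(60,76)=(60*31+76)%997=939 h(69,42)=(69*31+42)%997=187 h(20,94)=(20*31+94)%997=714 -> [768, 422, 807, 939, 187, 714]
L2: h(768,422)=(768*31+422)%997=302 h(807,939)=(807*31+939)%997=34 h(187,714)=(187*31+714)%997=529 -> [302, 34, 529]
L3: h(302,34)=(302*31+34)%997=423 h(529,529)=(529*31+529)%997=976 -> [423, 976]
L4: h(423,976)=(423*31+976)%997=131 -> [131]

Answer: 131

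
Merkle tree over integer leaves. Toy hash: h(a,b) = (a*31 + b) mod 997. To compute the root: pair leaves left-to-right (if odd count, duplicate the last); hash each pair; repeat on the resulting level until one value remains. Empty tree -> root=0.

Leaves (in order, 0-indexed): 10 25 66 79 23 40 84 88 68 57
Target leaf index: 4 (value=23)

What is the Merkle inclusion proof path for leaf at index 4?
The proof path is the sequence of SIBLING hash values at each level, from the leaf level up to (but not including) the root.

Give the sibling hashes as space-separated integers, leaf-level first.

Answer: 40 698 546 629

Derivation:
L0 (leaves): [10, 25, 66, 79, 23, 40, 84, 88, 68, 57], target index=4
L1: h(10,25)=(10*31+25)%997=335 [pair 0] h(66,79)=(66*31+79)%997=131 [pair 1] h(23,40)=(23*31+40)%997=753 [pair 2] h(84,88)=(84*31+88)%997=698 [pair 3] h(68,57)=(68*31+57)%997=171 [pair 4] -> [335, 131, 753, 698, 171]
  Sibling for proof at L0: 40
L2: h(335,131)=(335*31+131)%997=546 [pair 0] h(753,698)=(753*31+698)%997=113 [pair 1] h(171,171)=(171*31+171)%997=487 [pair 2] -> [546, 113, 487]
  Sibling for proof at L1: 698
L3: h(546,113)=(546*31+113)%997=90 [pair 0] h(487,487)=(487*31+487)%997=629 [pair 1] -> [90, 629]
  Sibling for proof at L2: 546
L4: h(90,629)=(90*31+629)%997=428 [pair 0] -> [428]
  Sibling for proof at L3: 629
Root: 428
Proof path (sibling hashes from leaf to root): [40, 698, 546, 629]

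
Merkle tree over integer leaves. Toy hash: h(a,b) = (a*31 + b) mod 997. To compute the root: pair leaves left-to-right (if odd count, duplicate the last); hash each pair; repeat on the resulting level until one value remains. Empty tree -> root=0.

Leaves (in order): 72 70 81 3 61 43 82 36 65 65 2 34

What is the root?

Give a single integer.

Answer: 435

Derivation:
L0: [72, 70, 81, 3, 61, 43, 82, 36, 65, 65, 2, 34]
L1: h(72,70)=(72*31+70)%997=308 h(81,3)=(81*31+3)%997=520 h(61,43)=(61*31+43)%997=937 h(82,36)=(82*31+36)%997=584 h(65,65)=(65*31+65)%997=86 h(2,34)=(2*31+34)%997=96 -> [308, 520, 937, 584, 86, 96]
L2: h(308,520)=(308*31+520)%997=98 h(937,584)=(937*31+584)%997=718 h(86,96)=(86*31+96)%997=768 -> [98, 718, 768]
L3: h(98,718)=(98*31+718)%997=765 h(768,768)=(768*31+768)%997=648 -> [765, 648]
L4: h(765,648)=(765*31+648)%997=435 -> [435]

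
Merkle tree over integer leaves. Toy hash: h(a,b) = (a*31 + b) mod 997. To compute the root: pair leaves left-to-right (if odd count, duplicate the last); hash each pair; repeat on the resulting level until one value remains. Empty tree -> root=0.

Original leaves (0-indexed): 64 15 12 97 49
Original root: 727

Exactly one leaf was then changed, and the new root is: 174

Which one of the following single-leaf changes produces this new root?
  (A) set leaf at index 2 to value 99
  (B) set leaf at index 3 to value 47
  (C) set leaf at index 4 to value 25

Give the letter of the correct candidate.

Original leaves: [64, 15, 12, 97, 49]
Target new root: 174
Try each candidate change and compute the resulting root:
Candidate A: set leaf[2] = 99 -> leaves = [64, 15, 99, 97, 49]
  L0: [64, 15, 99, 97, 49]
  L1: h(64,15)=(64*31+15)%997=5 h(99,97)=(99*31+97)%997=175 h(49,49)=(49*31+49)%997=571 -> [5, 175, 571]
  L2: h(5,175)=(5*31+175)%997=330 h(571,571)=(571*31+571)%997=326 -> [330, 326]
  L3: h(330,326)=(330*31+326)%997=586 -> [586]
  root = 586 != target 174
Candidate B: set leaf[3] = 47 -> leaves = [64, 15, 12, 47, 49]
  L0: [64, 15, 12, 47, 49]
  L1: h(64,15)=(64*31+15)%997=5 h(12,47)=(12*31+47)%997=419 h(49,49)=(49*31+49)%997=571 -> [5, 419, 571]
  L2: h(5,419)=(5*31+419)%997=574 h(571,571)=(571*31+571)%997=326 -> [574, 326]
  L3: h(574,326)=(574*31+326)%997=174 -> [174]
  root = 174 == target 174  ** MATCH **
Candidate C: set leaf[4] = 25 -> leaves = [64, 15, 12, 97, 25]
  L0: [64, 15, 12, 97, 25]
  L1: h(64,15)=(64*31+15)%997=5 h(12,97)=(12*31+97)%997=469 h(25,25)=(25*31+25)%997=800 -> [5, 469, 800]
  L2: h(5,469)=(5*31+469)%997=624 h(800,800)=(800*31+800)%997=675 -> [624, 675]
  L3: h(624,675)=(624*31+675)%997=79 -> [79]
  root = 79 != target 174
Candidate B produces the target root.

Answer: B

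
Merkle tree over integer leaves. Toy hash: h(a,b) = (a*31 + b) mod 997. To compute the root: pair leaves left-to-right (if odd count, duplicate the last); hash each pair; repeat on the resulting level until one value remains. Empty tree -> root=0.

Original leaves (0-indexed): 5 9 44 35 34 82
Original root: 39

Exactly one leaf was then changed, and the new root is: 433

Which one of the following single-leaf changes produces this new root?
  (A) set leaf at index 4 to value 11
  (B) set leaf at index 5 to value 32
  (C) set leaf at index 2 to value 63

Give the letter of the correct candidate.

Answer: B

Derivation:
Original leaves: [5, 9, 44, 35, 34, 82]
Target new root: 433
Try each candidate change and compute the resulting root:
Candidate A: set leaf[4] = 11 -> leaves = [5, 9, 44, 35, 11, 82]
  L0: [5, 9, 44, 35, 11, 82]
  L1: h(5,9)=(5*31+9)%997=164 h(44,35)=(44*31+35)%997=402 h(11,82)=(11*31+82)%997=423 -> [164, 402, 423]
  L2: h(164,402)=(164*31+402)%997=501 h(423,423)=(423*31+423)%997=575 -> [501, 575]
  L3: h(501,575)=(501*31+575)%997=154 -> [154]
  root = 154 != target 433
Candidate B: set leaf[5] = 32 -> leaves = [5, 9, 44, 35, 34, 32]
  L0: [5, 9, 44, 35, 34, 32]
  L1: h(5,9)=(5*31+9)%997=164 h(44,35)=(44*31+35)%997=402 h(34,32)=(34*31+32)%997=89 -> [164, 402, 89]
  L2: h(164,402)=(164*31+402)%997=501 h(89,89)=(89*31+89)%997=854 -> [501, 854]
  L3: h(501,854)=(501*31+854)%997=433 -> [433]
  root = 433 == target 433  ** MATCH **
Candidate C: set leaf[2] = 63 -> leaves = [5, 9, 63, 35, 34, 82]
  L0: [5, 9, 63, 35, 34, 82]
  L1: h(5,9)=(5*31+9)%997=164 h(63,35)=(63*31+35)%997=991 h(34,82)=(34*31+82)%997=139 -> [164, 991, 139]
  L2: h(164,991)=(164*31+991)%997=93 h(139,139)=(139*31+139)%997=460 -> [93, 460]
  L3: h(93,460)=(93*31+460)%997=352 -> [352]
  root = 352 != target 433
Candidate B produces the target root.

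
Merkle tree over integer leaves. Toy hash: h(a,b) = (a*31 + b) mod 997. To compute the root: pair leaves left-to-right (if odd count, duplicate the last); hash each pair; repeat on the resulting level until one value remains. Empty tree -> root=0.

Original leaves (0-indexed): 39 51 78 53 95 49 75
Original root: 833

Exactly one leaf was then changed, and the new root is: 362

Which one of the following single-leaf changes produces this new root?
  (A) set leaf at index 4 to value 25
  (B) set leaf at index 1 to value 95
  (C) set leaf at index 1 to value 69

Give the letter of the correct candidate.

Answer: A

Derivation:
Original leaves: [39, 51, 78, 53, 95, 49, 75]
Target new root: 362
Try each candidate change and compute the resulting root:
Candidate A: set leaf[4] = 25 -> leaves = [39, 51, 78, 53, 25, 49, 75]
  L0: [39, 51, 78, 53, 25, 49, 75]
  L1: h(39,51)=(39*31+51)%997=263 h(78,53)=(78*31+53)%997=477 h(25,49)=(25*31+49)%997=824 h(75,75)=(75*31+75)%997=406 -> [263, 477, 824, 406]
  L2: h(263,477)=(263*31+477)%997=654 h(824,406)=(824*31+406)%997=28 -> [654, 28]
  L3: h(654,28)=(654*31+28)%997=362 -> [362]
  root = 362 == target 362  ** MATCH **
Candidate B: set leaf[1] = 95 -> leaves = [39, 95, 78, 53, 95, 49, 75]
  L0: [39, 95, 78, 53, 95, 49, 75]
  L1: h(39,95)=(39*31+95)%997=307 h(78,53)=(78*31+53)%997=477 h(95,49)=(95*31+49)%997=3 h(75,75)=(75*31+75)%997=406 -> [307, 477, 3, 406]
  L2: h(307,477)=(307*31+477)%997=24 h(3,406)=(3*31+406)%997=499 -> [24, 499]
  L3: h(24,499)=(24*31+499)%997=246 -> [246]
  root = 246 != target 362
Candidate C: set leaf[1] = 69 -> leaves = [39, 69, 78, 53, 95, 49, 75]
  L0: [39, 69, 78, 53, 95, 49, 75]
  L1: h(39,69)=(39*31+69)%997=281 h(78,53)=(78*31+53)%997=477 h(95,49)=(95*31+49)%997=3 h(75,75)=(75*31+75)%997=406 -> [281, 477, 3, 406]
  L2: h(281,477)=(281*31+477)%997=215 h(3,406)=(3*31+406)%997=499 -> [215, 499]
  L3: h(215,499)=(215*31+499)%997=185 -> [185]
  root = 185 != target 362
Candidate A produces the target root.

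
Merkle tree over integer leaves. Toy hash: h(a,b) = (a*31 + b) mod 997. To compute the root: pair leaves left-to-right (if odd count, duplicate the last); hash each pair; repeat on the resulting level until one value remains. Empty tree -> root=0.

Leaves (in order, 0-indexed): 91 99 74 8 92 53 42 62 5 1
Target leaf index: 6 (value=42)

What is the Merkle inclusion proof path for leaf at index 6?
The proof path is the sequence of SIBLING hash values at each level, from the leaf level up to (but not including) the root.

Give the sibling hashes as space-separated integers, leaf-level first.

L0 (leaves): [91, 99, 74, 8, 92, 53, 42, 62, 5, 1], target index=6
L1: h(91,99)=(91*31+99)%997=926 [pair 0] h(74,8)=(74*31+8)%997=308 [pair 1] h(92,53)=(92*31+53)%997=911 [pair 2] h(42,62)=(42*31+62)%997=367 [pair 3] h(5,1)=(5*31+1)%997=156 [pair 4] -> [926, 308, 911, 367, 156]
  Sibling for proof at L0: 62
L2: h(926,308)=(926*31+308)%997=101 [pair 0] h(911,367)=(911*31+367)%997=692 [pair 1] h(156,156)=(156*31+156)%997=7 [pair 2] -> [101, 692, 7]
  Sibling for proof at L1: 911
L3: h(101,692)=(101*31+692)%997=832 [pair 0] h(7,7)=(7*31+7)%997=224 [pair 1] -> [832, 224]
  Sibling for proof at L2: 101
L4: h(832,224)=(832*31+224)%997=94 [pair 0] -> [94]
  Sibling for proof at L3: 224
Root: 94
Proof path (sibling hashes from leaf to root): [62, 911, 101, 224]

Answer: 62 911 101 224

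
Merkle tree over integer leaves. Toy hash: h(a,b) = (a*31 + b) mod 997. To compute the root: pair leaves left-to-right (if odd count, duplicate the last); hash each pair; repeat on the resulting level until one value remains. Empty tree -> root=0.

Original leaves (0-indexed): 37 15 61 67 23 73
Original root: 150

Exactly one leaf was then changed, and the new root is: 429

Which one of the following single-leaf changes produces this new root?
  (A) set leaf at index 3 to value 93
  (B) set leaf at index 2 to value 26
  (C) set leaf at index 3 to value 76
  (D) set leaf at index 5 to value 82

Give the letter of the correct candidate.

Answer: C

Derivation:
Original leaves: [37, 15, 61, 67, 23, 73]
Target new root: 429
Try each candidate change and compute the resulting root:
Candidate A: set leaf[3] = 93 -> leaves = [37, 15, 61, 93, 23, 73]
  L0: [37, 15, 61, 93, 23, 73]
  L1: h(37,15)=(37*31+15)%997=165 h(61,93)=(61*31+93)%997=987 h(23,73)=(23*31+73)%997=786 -> [165, 987, 786]
  L2: h(165,987)=(165*31+987)%997=120 h(786,786)=(786*31+786)%997=227 -> [120, 227]
  L3: h(120,227)=(120*31+227)%997=956 -> [956]
  root = 956 != target 429
Candidate B: set leaf[2] = 26 -> leaves = [37, 15, 26, 67, 23, 73]
  L0: [37, 15, 26, 67, 23, 73]
  L1: h(37,15)=(37*31+15)%997=165 h(26,67)=(26*31+67)%997=873 h(23,73)=(23*31+73)%997=786 -> [165, 873, 786]
  L2: h(165,873)=(165*31+873)%997=6 h(786,786)=(786*31+786)%997=227 -> [6, 227]
  L3: h(6,227)=(6*31+227)%997=413 -> [413]
  root = 413 != target 429
Candidate C: set leaf[3] = 76 -> leaves = [37, 15, 61, 76, 23, 73]
  L0: [37, 15, 61, 76, 23, 73]
  L1: h(37,15)=(37*31+15)%997=165 h(61,76)=(61*31+76)%997=970 h(23,73)=(23*31+73)%997=786 -> [165, 970, 786]
  L2: h(165,970)=(165*31+970)%997=103 h(786,786)=(786*31+786)%997=227 -> [103, 227]
  L3: h(103,227)=(103*31+227)%997=429 -> [429]
  root = 429 == target 429  ** MATCH **
Candidate D: set leaf[5] = 82 -> leaves = [37, 15, 61, 67, 23, 82]
  L0: [37, 15, 61, 67, 23, 82]
  L1: h(37,15)=(37*31+15)%997=165 h(61,67)=(61*31+67)%997=961 h(23,82)=(23*31+82)%997=795 -> [165, 961, 795]
  L2: h(165,961)=(165*31+961)%997=94 h(795,795)=(795*31+795)%997=515 -> [94, 515]
  L3: h(94,515)=(94*31+515)%997=438 -> [438]
  root = 438 != target 429
Candidate C produces the target root.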